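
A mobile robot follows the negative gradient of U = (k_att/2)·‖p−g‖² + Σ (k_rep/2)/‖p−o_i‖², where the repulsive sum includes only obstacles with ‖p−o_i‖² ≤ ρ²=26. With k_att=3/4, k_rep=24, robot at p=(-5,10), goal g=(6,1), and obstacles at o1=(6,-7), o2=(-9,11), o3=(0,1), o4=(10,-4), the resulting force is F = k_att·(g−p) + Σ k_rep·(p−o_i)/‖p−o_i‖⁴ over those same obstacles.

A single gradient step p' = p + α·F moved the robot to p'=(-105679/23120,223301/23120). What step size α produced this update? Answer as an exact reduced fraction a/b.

F_att = 3/4·(g−p) = 3/4·(11,-9) = (8.2500,-6.7500)
o1: d²=410 > ρ²=26 → inactive
o2: d²=17 ≤ ρ²=26; F_rep = 24·(4,-1)/17² = (0.3322,-0.0830)
o3: d²=106 > ρ²=26 → inactive
o4: d²=421 > ρ²=26 → inactive
F = F_att + ΣF_rep = (8.5822,-6.8330)
Δp = p'−p = (0.4291,-0.3417); α = Δx/Fx = (9921/23120) / (9921/1156) = 1/20
check: Δy/Fy = (-7899/23120) / (-7899/1156) = 1/20 ✓

α = 1/20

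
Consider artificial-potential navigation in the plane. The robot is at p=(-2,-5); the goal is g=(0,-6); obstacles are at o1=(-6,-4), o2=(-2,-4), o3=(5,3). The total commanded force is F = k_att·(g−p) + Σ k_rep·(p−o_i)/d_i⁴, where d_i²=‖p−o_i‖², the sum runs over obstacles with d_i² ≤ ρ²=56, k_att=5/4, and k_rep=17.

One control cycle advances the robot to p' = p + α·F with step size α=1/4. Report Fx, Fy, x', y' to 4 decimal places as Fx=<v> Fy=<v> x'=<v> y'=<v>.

F_att = 5/4·(g−p) = 5/4·(2,-1) = (2.5000,-1.2500)
o1: d²=17 ≤ ρ²=56; F_rep = 17·(4,-1)/17² = (0.2353,-0.0588)
o2: d²=1 ≤ ρ²=56; F_rep = 17·(0,-1)/1² = (0.0000,-17.0000)
o3: d²=113 > ρ²=56 → inactive
F = F_att + ΣF_rep = (2.7353,-18.3088)
p' = p + 1/4·F = (-1.3162,-9.5772)

Fx=2.7353 Fy=-18.3088 x'=-1.3162 y'=-9.5772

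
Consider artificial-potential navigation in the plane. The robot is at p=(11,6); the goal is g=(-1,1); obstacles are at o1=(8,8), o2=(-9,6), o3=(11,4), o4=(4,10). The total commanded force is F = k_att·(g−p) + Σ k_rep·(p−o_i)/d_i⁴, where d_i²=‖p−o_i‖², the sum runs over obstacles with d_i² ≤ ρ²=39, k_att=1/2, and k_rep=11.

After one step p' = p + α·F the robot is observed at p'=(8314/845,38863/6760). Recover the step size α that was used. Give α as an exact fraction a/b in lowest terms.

α = 1/5

F_att = 1/2·(g−p) = 1/2·(-12,-5) = (-6.0000,-2.5000)
o1: d²=13 ≤ ρ²=39; F_rep = 11·(3,-2)/13² = (0.1953,-0.1302)
o2: d²=400 > ρ²=39 → inactive
o3: d²=4 ≤ ρ²=39; F_rep = 11·(0,2)/4² = (0.0000,1.3750)
o4: d²=65 > ρ²=39 → inactive
F = F_att + ΣF_rep = (-5.8047,-1.2552)
Δp = p'−p = (-1.1609,-0.2510); α = Δx/Fx = (-981/845) / (-981/169) = 1/5
check: Δy/Fy = (-1697/6760) / (-1697/1352) = 1/5 ✓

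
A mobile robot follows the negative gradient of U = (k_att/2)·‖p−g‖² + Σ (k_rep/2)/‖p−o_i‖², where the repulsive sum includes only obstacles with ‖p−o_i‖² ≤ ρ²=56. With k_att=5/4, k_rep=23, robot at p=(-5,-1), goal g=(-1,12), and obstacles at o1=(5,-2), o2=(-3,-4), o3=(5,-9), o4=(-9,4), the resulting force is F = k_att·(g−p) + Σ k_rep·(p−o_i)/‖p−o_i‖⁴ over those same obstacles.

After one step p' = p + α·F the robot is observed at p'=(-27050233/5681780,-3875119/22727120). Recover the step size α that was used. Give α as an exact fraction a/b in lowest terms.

α = 1/20

F_att = 5/4·(g−p) = 5/4·(4,13) = (5.0000,16.2500)
o1: d²=101 > ρ²=56 → inactive
o2: d²=13 ≤ ρ²=56; F_rep = 23·(-2,3)/13² = (-0.2722,0.4083)
o3: d²=164 > ρ²=56 → inactive
o4: d²=41 ≤ ρ²=56; F_rep = 23·(4,-5)/41² = (0.0547,-0.0684)
F = F_att + ΣF_rep = (4.7825,16.5899)
Δp = p'−p = (0.2391,0.8295); α = Δx/Fx = (1358667/5681780) / (1358667/284089) = 1/20
check: Δy/Fy = (18852001/22727120) / (18852001/1136356) = 1/20 ✓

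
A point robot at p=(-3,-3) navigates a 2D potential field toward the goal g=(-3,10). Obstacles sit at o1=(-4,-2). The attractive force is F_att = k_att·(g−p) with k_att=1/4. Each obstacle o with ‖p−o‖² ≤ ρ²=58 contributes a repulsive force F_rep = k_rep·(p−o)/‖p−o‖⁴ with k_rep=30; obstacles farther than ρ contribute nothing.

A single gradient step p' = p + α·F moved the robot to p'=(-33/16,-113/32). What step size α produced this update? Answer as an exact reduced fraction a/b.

F_att = 1/4·(g−p) = 1/4·(0,13) = (0.0000,3.2500)
o1: d²=2 ≤ ρ²=58; F_rep = 30·(1,-1)/2² = (7.5000,-7.5000)
F = F_att + ΣF_rep = (7.5000,-4.2500)
Δp = p'−p = (0.9375,-0.5312); α = Δx/Fx = (15/16) / (15/2) = 1/8
check: Δy/Fy = (-17/32) / (-17/4) = 1/8 ✓

α = 1/8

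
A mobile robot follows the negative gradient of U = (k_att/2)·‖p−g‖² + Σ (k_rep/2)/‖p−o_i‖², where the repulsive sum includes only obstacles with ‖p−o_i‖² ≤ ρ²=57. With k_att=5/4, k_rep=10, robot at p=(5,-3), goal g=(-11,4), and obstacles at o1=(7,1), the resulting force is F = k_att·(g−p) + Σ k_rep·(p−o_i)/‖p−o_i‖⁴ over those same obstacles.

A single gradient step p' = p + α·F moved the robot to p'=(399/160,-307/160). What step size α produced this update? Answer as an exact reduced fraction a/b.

F_att = 5/4·(g−p) = 5/4·(-16,7) = (-20.0000,8.7500)
o1: d²=20 ≤ ρ²=57; F_rep = 10·(-2,-4)/20² = (-0.0500,-0.1000)
F = F_att + ΣF_rep = (-20.0500,8.6500)
Δp = p'−p = (-2.5063,1.0813); α = Δx/Fx = (-401/160) / (-401/20) = 1/8
check: Δy/Fy = (173/160) / (173/20) = 1/8 ✓

α = 1/8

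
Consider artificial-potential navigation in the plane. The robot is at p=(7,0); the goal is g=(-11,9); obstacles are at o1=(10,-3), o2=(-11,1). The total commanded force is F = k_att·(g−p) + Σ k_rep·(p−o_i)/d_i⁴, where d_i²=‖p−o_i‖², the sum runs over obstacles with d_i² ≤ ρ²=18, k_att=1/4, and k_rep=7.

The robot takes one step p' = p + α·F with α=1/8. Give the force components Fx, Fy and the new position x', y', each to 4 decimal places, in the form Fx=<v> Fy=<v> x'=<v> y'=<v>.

Fx=-4.5648 Fy=2.3148 x'=6.4294 y'=0.2894

F_att = 1/4·(g−p) = 1/4·(-18,9) = (-4.5000,2.2500)
o1: d²=18 ≤ ρ²=18; F_rep = 7·(-3,3)/18² = (-0.0648,0.0648)
o2: d²=325 > ρ²=18 → inactive
F = F_att + ΣF_rep = (-4.5648,2.3148)
p' = p + 1/8·F = (6.4294,0.2894)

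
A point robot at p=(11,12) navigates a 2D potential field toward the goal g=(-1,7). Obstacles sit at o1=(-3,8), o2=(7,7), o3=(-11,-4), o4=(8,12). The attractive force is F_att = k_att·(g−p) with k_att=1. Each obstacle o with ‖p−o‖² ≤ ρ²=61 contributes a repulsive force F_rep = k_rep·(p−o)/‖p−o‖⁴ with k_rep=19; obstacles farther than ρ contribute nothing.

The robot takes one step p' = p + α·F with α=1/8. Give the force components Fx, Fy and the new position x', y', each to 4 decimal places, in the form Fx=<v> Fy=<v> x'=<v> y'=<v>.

Fx=-11.2511 Fy=-4.9435 x'=9.5936 y'=11.3821

F_att = 1·(g−p) = 1·(-12,-5) = (-12.0000,-5.0000)
o1: d²=212 > ρ²=61 → inactive
o2: d²=41 ≤ ρ²=61; F_rep = 19·(4,5)/41² = (0.0452,0.0565)
o3: d²=740 > ρ²=61 → inactive
o4: d²=9 ≤ ρ²=61; F_rep = 19·(3,0)/9² = (0.7037,0.0000)
F = F_att + ΣF_rep = (-11.2511,-4.9435)
p' = p + 1/8·F = (9.5936,11.3821)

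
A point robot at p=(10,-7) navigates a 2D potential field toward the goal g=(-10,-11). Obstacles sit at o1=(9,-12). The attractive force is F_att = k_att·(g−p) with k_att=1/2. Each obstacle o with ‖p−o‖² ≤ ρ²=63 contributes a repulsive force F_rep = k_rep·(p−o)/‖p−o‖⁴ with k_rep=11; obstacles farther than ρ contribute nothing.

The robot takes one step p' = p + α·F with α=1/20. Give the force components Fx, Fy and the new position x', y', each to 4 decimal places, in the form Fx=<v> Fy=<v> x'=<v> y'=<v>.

Fx=-9.9837 Fy=-1.9186 x'=9.5008 y'=-7.0959

F_att = 1/2·(g−p) = 1/2·(-20,-4) = (-10.0000,-2.0000)
o1: d²=26 ≤ ρ²=63; F_rep = 11·(1,5)/26² = (0.0163,0.0814)
F = F_att + ΣF_rep = (-9.9837,-1.9186)
p' = p + 1/20·F = (9.5008,-7.0959)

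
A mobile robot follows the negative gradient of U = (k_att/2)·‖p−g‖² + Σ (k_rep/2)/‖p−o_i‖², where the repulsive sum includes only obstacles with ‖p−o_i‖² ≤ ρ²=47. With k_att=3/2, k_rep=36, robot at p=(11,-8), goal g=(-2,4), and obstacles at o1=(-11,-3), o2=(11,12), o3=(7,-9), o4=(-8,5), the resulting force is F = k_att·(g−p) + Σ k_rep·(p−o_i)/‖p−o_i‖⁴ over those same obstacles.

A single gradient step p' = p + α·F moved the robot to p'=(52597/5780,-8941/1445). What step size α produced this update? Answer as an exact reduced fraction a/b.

F_att = 3/2·(g−p) = 3/2·(-13,12) = (-19.5000,18.0000)
o1: d²=509 > ρ²=47 → inactive
o2: d²=400 > ρ²=47 → inactive
o3: d²=17 ≤ ρ²=47; F_rep = 36·(4,1)/17² = (0.4983,0.1246)
o4: d²=530 > ρ²=47 → inactive
F = F_att + ΣF_rep = (-19.0017,18.1246)
Δp = p'−p = (-1.9002,1.8125); α = Δx/Fx = (-10983/5780) / (-10983/578) = 1/10
check: Δy/Fy = (2619/1445) / (5238/289) = 1/10 ✓

α = 1/10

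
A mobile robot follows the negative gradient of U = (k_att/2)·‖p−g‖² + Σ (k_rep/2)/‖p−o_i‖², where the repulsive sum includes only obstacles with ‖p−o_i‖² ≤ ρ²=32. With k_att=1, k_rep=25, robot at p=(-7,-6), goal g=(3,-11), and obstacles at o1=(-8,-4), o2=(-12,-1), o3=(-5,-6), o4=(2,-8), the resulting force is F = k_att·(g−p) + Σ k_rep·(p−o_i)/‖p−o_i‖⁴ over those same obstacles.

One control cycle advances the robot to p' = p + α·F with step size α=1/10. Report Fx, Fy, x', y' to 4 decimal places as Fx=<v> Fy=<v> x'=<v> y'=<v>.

Fx=7.8750 Fy=-7.0000 x'=-6.2125 y'=-6.7000

F_att = 1·(g−p) = 1·(10,-5) = (10.0000,-5.0000)
o1: d²=5 ≤ ρ²=32; F_rep = 25·(1,-2)/5² = (1.0000,-2.0000)
o2: d²=50 > ρ²=32 → inactive
o3: d²=4 ≤ ρ²=32; F_rep = 25·(-2,0)/4² = (-3.1250,0.0000)
o4: d²=85 > ρ²=32 → inactive
F = F_att + ΣF_rep = (7.8750,-7.0000)
p' = p + 1/10·F = (-6.2125,-6.7000)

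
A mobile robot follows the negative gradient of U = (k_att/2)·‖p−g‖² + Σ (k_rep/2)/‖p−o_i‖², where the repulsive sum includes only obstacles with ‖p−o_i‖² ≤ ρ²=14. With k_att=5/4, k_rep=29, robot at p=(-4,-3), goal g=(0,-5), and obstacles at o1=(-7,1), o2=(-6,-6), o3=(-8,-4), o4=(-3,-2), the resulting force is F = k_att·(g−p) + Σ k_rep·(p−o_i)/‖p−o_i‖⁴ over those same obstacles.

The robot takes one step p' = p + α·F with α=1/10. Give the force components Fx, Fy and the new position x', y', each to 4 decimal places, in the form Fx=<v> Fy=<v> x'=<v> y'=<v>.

F_att = 5/4·(g−p) = 5/4·(4,-2) = (5.0000,-2.5000)
o1: d²=25 > ρ²=14 → inactive
o2: d²=13 ≤ ρ²=14; F_rep = 29·(2,3)/13² = (0.3432,0.5148)
o3: d²=17 > ρ²=14 → inactive
o4: d²=2 ≤ ρ²=14; F_rep = 29·(-1,-1)/2² = (-7.2500,-7.2500)
F = F_att + ΣF_rep = (-1.9068,-9.2352)
p' = p + 1/10·F = (-4.1907,-3.9235)

Fx=-1.9068 Fy=-9.2352 x'=-4.1907 y'=-3.9235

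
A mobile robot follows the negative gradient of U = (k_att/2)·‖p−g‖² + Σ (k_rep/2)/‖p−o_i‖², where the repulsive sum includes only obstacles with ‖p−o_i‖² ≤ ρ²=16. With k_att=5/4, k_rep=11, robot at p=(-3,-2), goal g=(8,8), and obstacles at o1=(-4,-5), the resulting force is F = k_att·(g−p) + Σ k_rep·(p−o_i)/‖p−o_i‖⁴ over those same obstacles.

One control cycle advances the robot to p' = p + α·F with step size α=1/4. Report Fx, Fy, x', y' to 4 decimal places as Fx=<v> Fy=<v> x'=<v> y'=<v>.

Fx=13.8600 Fy=12.8300 x'=0.4650 y'=1.2075

F_att = 5/4·(g−p) = 5/4·(11,10) = (13.7500,12.5000)
o1: d²=10 ≤ ρ²=16; F_rep = 11·(1,3)/10² = (0.1100,0.3300)
F = F_att + ΣF_rep = (13.8600,12.8300)
p' = p + 1/4·F = (0.4650,1.2075)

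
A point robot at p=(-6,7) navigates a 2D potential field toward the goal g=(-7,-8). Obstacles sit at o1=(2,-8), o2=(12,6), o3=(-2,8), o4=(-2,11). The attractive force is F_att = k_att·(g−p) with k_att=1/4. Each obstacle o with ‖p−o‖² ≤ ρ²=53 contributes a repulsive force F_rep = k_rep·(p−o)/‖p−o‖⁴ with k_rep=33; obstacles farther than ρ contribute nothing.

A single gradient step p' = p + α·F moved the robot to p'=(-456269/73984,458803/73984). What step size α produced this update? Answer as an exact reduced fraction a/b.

F_att = 1/4·(g−p) = 1/4·(-1,-15) = (-0.2500,-3.7500)
o1: d²=289 > ρ²=53 → inactive
o2: d²=325 > ρ²=53 → inactive
o3: d²=17 ≤ ρ²=53; F_rep = 33·(-4,-1)/17² = (-0.4567,-0.1142)
o4: d²=32 ≤ ρ²=53; F_rep = 33·(-4,-4)/32² = (-0.1289,-0.1289)
F = F_att + ΣF_rep = (-0.8357,-3.9931)
Δp = p'−p = (-0.1671,-0.7986); α = Δx/Fx = (-12365/73984) / (-61825/73984) = 1/5
check: Δy/Fy = (-59085/73984) / (-295425/73984) = 1/5 ✓

α = 1/5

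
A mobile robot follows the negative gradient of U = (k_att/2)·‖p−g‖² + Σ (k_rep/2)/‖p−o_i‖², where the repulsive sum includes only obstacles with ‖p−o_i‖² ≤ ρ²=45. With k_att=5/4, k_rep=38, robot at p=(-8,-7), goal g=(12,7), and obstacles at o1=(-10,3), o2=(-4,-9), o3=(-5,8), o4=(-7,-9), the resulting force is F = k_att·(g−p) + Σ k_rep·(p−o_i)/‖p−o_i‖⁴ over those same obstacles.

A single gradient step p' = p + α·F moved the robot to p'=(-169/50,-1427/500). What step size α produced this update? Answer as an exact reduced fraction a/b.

α = 1/5

F_att = 5/4·(g−p) = 5/4·(20,14) = (25.0000,17.5000)
o1: d²=104 > ρ²=45 → inactive
o2: d²=20 ≤ ρ²=45; F_rep = 38·(-4,2)/20² = (-0.3800,0.1900)
o3: d²=234 > ρ²=45 → inactive
o4: d²=5 ≤ ρ²=45; F_rep = 38·(-1,2)/5² = (-1.5200,3.0400)
F = F_att + ΣF_rep = (23.1000,20.7300)
Δp = p'−p = (4.6200,4.1460); α = Δx/Fx = (231/50) / (231/10) = 1/5
check: Δy/Fy = (2073/500) / (2073/100) = 1/5 ✓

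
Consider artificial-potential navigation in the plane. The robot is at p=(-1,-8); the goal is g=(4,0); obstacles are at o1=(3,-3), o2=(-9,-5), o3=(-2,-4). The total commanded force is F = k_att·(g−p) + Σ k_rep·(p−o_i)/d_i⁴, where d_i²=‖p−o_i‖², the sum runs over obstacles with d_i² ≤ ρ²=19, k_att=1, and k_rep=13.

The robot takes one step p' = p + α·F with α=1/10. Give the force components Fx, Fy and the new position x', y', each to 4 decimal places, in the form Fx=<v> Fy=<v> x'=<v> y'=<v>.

Fx=5.0450 Fy=7.8201 x'=-0.4955 y'=-7.2180

F_att = 1·(g−p) = 1·(5,8) = (5.0000,8.0000)
o1: d²=41 > ρ²=19 → inactive
o2: d²=73 > ρ²=19 → inactive
o3: d²=17 ≤ ρ²=19; F_rep = 13·(1,-4)/17² = (0.0450,-0.1799)
F = F_att + ΣF_rep = (5.0450,7.8201)
p' = p + 1/10·F = (-0.4955,-7.2180)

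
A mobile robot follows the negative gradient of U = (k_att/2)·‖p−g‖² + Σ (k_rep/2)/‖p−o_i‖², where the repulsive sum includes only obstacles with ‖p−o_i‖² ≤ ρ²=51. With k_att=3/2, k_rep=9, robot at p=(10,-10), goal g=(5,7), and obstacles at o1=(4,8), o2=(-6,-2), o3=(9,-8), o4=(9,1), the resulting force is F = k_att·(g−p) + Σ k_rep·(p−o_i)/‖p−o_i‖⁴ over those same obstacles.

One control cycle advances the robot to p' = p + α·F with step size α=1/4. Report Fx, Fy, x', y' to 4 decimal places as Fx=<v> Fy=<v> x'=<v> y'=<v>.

Fx=-7.1400 Fy=24.7800 x'=8.2150 y'=-3.8050

F_att = 3/2·(g−p) = 3/2·(-5,17) = (-7.5000,25.5000)
o1: d²=360 > ρ²=51 → inactive
o2: d²=320 > ρ²=51 → inactive
o3: d²=5 ≤ ρ²=51; F_rep = 9·(1,-2)/5² = (0.3600,-0.7200)
o4: d²=122 > ρ²=51 → inactive
F = F_att + ΣF_rep = (-7.1400,24.7800)
p' = p + 1/4·F = (8.2150,-3.8050)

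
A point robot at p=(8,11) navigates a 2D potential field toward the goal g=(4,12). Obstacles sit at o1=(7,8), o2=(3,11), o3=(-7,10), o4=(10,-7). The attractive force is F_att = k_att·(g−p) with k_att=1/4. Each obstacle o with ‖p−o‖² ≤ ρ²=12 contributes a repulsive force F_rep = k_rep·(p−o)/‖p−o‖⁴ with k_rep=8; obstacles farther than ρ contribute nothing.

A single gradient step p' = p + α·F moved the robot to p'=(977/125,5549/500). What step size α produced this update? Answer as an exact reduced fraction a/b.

F_att = 1/4·(g−p) = 1/4·(-4,1) = (-1.0000,0.2500)
o1: d²=10 ≤ ρ²=12; F_rep = 8·(1,3)/10² = (0.0800,0.2400)
o2: d²=25 > ρ²=12 → inactive
o3: d²=226 > ρ²=12 → inactive
o4: d²=328 > ρ²=12 → inactive
F = F_att + ΣF_rep = (-0.9200,0.4900)
Δp = p'−p = (-0.1840,0.0980); α = Δx/Fx = (-23/125) / (-23/25) = 1/5
check: Δy/Fy = (49/500) / (49/100) = 1/5 ✓

α = 1/5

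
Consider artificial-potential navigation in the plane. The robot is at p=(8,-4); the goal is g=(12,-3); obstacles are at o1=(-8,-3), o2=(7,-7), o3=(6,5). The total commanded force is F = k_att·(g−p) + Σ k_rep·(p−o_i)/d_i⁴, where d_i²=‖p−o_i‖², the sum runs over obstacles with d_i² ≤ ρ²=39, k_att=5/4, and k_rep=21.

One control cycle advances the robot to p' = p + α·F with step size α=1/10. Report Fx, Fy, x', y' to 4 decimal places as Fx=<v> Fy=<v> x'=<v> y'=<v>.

F_att = 5/4·(g−p) = 5/4·(4,1) = (5.0000,1.2500)
o1: d²=257 > ρ²=39 → inactive
o2: d²=10 ≤ ρ²=39; F_rep = 21·(1,3)/10² = (0.2100,0.6300)
o3: d²=85 > ρ²=39 → inactive
F = F_att + ΣF_rep = (5.2100,1.8800)
p' = p + 1/10·F = (8.5210,-3.8120)

Fx=5.2100 Fy=1.8800 x'=8.5210 y'=-3.8120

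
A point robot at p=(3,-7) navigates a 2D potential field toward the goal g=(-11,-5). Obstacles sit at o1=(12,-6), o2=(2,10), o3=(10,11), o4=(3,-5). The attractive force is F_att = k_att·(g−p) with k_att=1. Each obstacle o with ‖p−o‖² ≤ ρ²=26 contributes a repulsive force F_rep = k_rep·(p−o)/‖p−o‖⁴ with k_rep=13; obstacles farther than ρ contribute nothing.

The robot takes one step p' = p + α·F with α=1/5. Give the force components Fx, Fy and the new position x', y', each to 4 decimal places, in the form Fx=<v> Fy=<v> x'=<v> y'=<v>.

Fx=-14.0000 Fy=0.3750 x'=0.2000 y'=-6.9250

F_att = 1·(g−p) = 1·(-14,2) = (-14.0000,2.0000)
o1: d²=82 > ρ²=26 → inactive
o2: d²=290 > ρ²=26 → inactive
o3: d²=373 > ρ²=26 → inactive
o4: d²=4 ≤ ρ²=26; F_rep = 13·(0,-2)/4² = (0.0000,-1.6250)
F = F_att + ΣF_rep = (-14.0000,0.3750)
p' = p + 1/5·F = (0.2000,-6.9250)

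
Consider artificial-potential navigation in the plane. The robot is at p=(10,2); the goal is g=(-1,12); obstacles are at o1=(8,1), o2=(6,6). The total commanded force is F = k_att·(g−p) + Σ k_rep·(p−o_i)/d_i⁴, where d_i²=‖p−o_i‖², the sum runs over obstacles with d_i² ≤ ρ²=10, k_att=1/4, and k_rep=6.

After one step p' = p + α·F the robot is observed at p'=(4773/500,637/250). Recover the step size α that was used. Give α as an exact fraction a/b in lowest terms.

F_att = 1/4·(g−p) = 1/4·(-11,10) = (-2.7500,2.5000)
o1: d²=5 ≤ ρ²=10; F_rep = 6·(2,1)/5² = (0.4800,0.2400)
o2: d²=32 > ρ²=10 → inactive
F = F_att + ΣF_rep = (-2.2700,2.7400)
Δp = p'−p = (-0.4540,0.5480); α = Δx/Fx = (-227/500) / (-227/100) = 1/5
check: Δy/Fy = (137/250) / (137/50) = 1/5 ✓

α = 1/5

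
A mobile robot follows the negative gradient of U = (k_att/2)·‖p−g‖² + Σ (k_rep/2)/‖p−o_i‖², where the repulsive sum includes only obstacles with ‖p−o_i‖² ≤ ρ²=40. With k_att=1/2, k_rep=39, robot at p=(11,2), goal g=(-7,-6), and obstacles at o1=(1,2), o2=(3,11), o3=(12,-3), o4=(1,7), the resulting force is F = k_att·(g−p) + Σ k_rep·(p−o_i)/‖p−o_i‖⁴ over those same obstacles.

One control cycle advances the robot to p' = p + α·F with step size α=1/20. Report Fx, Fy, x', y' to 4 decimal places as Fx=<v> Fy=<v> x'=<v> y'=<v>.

Fx=-9.0577 Fy=-3.7115 x'=10.5471 y'=1.8144

F_att = 1/2·(g−p) = 1/2·(-18,-8) = (-9.0000,-4.0000)
o1: d²=100 > ρ²=40 → inactive
o2: d²=145 > ρ²=40 → inactive
o3: d²=26 ≤ ρ²=40; F_rep = 39·(-1,5)/26² = (-0.0577,0.2885)
o4: d²=125 > ρ²=40 → inactive
F = F_att + ΣF_rep = (-9.0577,-3.7115)
p' = p + 1/20·F = (10.5471,1.8144)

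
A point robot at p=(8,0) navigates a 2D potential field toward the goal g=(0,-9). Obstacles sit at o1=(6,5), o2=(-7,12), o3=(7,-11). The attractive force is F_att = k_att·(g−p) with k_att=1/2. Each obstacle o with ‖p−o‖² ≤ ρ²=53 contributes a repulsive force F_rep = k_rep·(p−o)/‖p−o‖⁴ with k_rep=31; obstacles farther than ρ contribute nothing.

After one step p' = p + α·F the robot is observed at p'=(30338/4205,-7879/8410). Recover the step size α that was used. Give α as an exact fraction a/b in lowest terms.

α = 1/5

F_att = 1/2·(g−p) = 1/2·(-8,-9) = (-4.0000,-4.5000)
o1: d²=29 ≤ ρ²=53; F_rep = 31·(2,-5)/29² = (0.0737,-0.1843)
o2: d²=369 > ρ²=53 → inactive
o3: d²=122 > ρ²=53 → inactive
F = F_att + ΣF_rep = (-3.9263,-4.6843)
Δp = p'−p = (-0.7853,-0.9369); α = Δx/Fx = (-3302/4205) / (-3302/841) = 1/5
check: Δy/Fy = (-7879/8410) / (-7879/1682) = 1/5 ✓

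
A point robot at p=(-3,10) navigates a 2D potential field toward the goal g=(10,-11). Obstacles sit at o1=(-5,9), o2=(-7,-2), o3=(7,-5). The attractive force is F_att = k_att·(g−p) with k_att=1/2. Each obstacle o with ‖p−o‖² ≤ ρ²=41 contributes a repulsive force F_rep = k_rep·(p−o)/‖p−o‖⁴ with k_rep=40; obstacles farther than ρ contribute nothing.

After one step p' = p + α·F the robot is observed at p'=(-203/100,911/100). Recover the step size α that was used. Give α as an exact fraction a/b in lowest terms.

α = 1/10

F_att = 1/2·(g−p) = 1/2·(13,-21) = (6.5000,-10.5000)
o1: d²=5 ≤ ρ²=41; F_rep = 40·(2,1)/5² = (3.2000,1.6000)
o2: d²=160 > ρ²=41 → inactive
o3: d²=325 > ρ²=41 → inactive
F = F_att + ΣF_rep = (9.7000,-8.9000)
Δp = p'−p = (0.9700,-0.8900); α = Δx/Fx = (97/100) / (97/10) = 1/10
check: Δy/Fy = (-89/100) / (-89/10) = 1/10 ✓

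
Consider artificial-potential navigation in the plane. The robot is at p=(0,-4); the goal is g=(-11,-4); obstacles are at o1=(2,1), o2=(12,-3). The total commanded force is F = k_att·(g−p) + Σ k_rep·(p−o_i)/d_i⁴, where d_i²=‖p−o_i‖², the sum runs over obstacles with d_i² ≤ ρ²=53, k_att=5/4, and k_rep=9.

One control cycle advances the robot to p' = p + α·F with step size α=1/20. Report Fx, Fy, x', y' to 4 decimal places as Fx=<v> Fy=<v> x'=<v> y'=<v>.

F_att = 5/4·(g−p) = 5/4·(-11,0) = (-13.7500,0.0000)
o1: d²=29 ≤ ρ²=53; F_rep = 9·(-2,-5)/29² = (-0.0214,-0.0535)
o2: d²=145 > ρ²=53 → inactive
F = F_att + ΣF_rep = (-13.7714,-0.0535)
p' = p + 1/20·F = (-0.6886,-4.0027)

Fx=-13.7714 Fy=-0.0535 x'=-0.6886 y'=-4.0027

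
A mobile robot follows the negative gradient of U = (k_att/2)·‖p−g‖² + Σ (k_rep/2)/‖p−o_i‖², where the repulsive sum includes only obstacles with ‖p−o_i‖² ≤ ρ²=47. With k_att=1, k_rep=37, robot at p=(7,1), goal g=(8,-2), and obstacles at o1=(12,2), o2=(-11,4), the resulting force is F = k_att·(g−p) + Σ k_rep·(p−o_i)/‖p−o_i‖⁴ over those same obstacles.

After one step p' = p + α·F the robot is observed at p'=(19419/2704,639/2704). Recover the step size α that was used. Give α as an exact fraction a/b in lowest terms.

α = 1/4

F_att = 1·(g−p) = 1·(1,-3) = (1.0000,-3.0000)
o1: d²=26 ≤ ρ²=47; F_rep = 37·(-5,-1)/26² = (-0.2737,-0.0547)
o2: d²=333 > ρ²=47 → inactive
F = F_att + ΣF_rep = (0.7263,-3.0547)
Δp = p'−p = (0.1816,-0.7637); α = Δx/Fx = (491/2704) / (491/676) = 1/4
check: Δy/Fy = (-2065/2704) / (-2065/676) = 1/4 ✓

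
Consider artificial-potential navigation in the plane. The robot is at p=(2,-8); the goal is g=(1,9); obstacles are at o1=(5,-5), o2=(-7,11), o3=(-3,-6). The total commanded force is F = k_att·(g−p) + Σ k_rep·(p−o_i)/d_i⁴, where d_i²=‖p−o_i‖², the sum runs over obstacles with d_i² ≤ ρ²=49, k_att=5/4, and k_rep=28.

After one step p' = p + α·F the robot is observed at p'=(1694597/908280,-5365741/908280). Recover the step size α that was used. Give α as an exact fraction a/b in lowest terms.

F_att = 5/4·(g−p) = 5/4·(-1,17) = (-1.2500,21.2500)
o1: d²=18 ≤ ρ²=49; F_rep = 28·(-3,-3)/18² = (-0.2593,-0.2593)
o2: d²=442 > ρ²=49 → inactive
o3: d²=29 ≤ ρ²=49; F_rep = 28·(5,-2)/29² = (0.1665,-0.0666)
F = F_att + ΣF_rep = (-1.3428,20.9242)
Δp = p'−p = (-0.1343,2.0924); α = Δx/Fx = (-121963/908280) / (-121963/90828) = 1/10
check: Δy/Fy = (1900499/908280) / (1900499/90828) = 1/10 ✓

α = 1/10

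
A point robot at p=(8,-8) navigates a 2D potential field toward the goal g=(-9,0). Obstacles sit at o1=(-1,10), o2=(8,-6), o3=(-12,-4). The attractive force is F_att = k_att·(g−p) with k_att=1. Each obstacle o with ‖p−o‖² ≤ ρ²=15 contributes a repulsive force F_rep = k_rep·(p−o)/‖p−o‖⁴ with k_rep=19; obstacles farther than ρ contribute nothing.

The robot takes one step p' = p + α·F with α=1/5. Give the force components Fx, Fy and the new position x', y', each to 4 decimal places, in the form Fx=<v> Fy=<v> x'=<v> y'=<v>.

F_att = 1·(g−p) = 1·(-17,8) = (-17.0000,8.0000)
o1: d²=405 > ρ²=15 → inactive
o2: d²=4 ≤ ρ²=15; F_rep = 19·(0,-2)/4² = (0.0000,-2.3750)
o3: d²=416 > ρ²=15 → inactive
F = F_att + ΣF_rep = (-17.0000,5.6250)
p' = p + 1/5·F = (4.6000,-6.8750)

Fx=-17.0000 Fy=5.6250 x'=4.6000 y'=-6.8750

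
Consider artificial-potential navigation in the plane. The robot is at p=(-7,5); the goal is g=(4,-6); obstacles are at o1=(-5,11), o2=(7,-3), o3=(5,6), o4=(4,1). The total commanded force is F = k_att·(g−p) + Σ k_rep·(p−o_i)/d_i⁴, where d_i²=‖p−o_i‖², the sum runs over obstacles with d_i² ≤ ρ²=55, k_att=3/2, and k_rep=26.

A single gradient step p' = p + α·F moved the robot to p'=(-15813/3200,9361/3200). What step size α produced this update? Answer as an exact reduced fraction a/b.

F_att = 3/2·(g−p) = 3/2·(11,-11) = (16.5000,-16.5000)
o1: d²=40 ≤ ρ²=55; F_rep = 26·(-2,-6)/40² = (-0.0325,-0.0975)
o2: d²=260 > ρ²=55 → inactive
o3: d²=145 > ρ²=55 → inactive
o4: d²=137 > ρ²=55 → inactive
F = F_att + ΣF_rep = (16.4675,-16.5975)
Δp = p'−p = (2.0584,-2.0747); α = Δx/Fx = (6587/3200) / (6587/400) = 1/8
check: Δy/Fy = (-6639/3200) / (-6639/400) = 1/8 ✓

α = 1/8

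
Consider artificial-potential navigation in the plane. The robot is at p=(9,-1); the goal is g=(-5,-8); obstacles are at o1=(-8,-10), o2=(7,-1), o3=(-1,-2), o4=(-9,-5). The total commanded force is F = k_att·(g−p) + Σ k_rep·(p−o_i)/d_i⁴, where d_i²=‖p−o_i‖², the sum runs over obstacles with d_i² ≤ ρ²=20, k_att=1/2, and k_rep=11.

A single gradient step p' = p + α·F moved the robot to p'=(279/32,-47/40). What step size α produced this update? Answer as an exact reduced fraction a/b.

α = 1/20

F_att = 1/2·(g−p) = 1/2·(-14,-7) = (-7.0000,-3.5000)
o1: d²=370 > ρ²=20 → inactive
o2: d²=4 ≤ ρ²=20; F_rep = 11·(2,0)/4² = (1.3750,0.0000)
o3: d²=101 > ρ²=20 → inactive
o4: d²=340 > ρ²=20 → inactive
F = F_att + ΣF_rep = (-5.6250,-3.5000)
Δp = p'−p = (-0.2812,-0.1750); α = Δx/Fx = (-9/32) / (-45/8) = 1/20
check: Δy/Fy = (-7/40) / (-7/2) = 1/20 ✓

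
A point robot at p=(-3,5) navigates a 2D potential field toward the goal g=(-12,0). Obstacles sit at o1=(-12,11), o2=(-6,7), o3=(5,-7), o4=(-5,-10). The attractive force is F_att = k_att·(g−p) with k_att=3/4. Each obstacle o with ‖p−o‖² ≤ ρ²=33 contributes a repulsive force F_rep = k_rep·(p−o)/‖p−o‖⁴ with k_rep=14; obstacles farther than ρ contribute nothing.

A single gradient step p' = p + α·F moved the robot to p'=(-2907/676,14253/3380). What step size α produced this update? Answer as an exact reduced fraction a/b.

F_att = 3/4·(g−p) = 3/4·(-9,-5) = (-6.7500,-3.7500)
o1: d²=117 > ρ²=33 → inactive
o2: d²=13 ≤ ρ²=33; F_rep = 14·(3,-2)/13² = (0.2485,-0.1657)
o3: d²=208 > ρ²=33 → inactive
o4: d²=229 > ρ²=33 → inactive
F = F_att + ΣF_rep = (-6.5015,-3.9157)
Δp = p'−p = (-1.3003,-0.7831); α = Δx/Fx = (-879/676) / (-4395/676) = 1/5
check: Δy/Fy = (-2647/3380) / (-2647/676) = 1/5 ✓

α = 1/5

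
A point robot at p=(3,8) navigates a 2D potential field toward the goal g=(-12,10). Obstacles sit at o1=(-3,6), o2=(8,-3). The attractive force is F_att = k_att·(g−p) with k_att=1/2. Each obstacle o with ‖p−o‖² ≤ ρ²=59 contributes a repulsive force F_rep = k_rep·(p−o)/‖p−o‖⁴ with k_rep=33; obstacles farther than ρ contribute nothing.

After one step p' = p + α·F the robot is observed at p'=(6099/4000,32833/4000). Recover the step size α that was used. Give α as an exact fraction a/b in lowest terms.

F_att = 1/2·(g−p) = 1/2·(-15,2) = (-7.5000,1.0000)
o1: d²=40 ≤ ρ²=59; F_rep = 33·(6,2)/40² = (0.1237,0.0413)
o2: d²=146 > ρ²=59 → inactive
F = F_att + ΣF_rep = (-7.3762,1.0413)
Δp = p'−p = (-1.4752,0.2082); α = Δx/Fx = (-5901/4000) / (-5901/800) = 1/5
check: Δy/Fy = (833/4000) / (833/800) = 1/5 ✓

α = 1/5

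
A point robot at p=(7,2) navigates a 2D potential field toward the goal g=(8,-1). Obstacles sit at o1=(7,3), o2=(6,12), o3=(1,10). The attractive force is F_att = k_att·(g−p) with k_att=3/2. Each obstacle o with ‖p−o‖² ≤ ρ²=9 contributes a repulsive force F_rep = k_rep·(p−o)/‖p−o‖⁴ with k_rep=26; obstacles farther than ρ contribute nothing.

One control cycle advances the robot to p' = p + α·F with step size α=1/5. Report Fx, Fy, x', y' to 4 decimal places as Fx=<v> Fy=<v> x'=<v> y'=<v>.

Fx=1.5000 Fy=-30.5000 x'=7.3000 y'=-4.1000

F_att = 3/2·(g−p) = 3/2·(1,-3) = (1.5000,-4.5000)
o1: d²=1 ≤ ρ²=9; F_rep = 26·(0,-1)/1² = (0.0000,-26.0000)
o2: d²=101 > ρ²=9 → inactive
o3: d²=100 > ρ²=9 → inactive
F = F_att + ΣF_rep = (1.5000,-30.5000)
p' = p + 1/5·F = (7.3000,-4.1000)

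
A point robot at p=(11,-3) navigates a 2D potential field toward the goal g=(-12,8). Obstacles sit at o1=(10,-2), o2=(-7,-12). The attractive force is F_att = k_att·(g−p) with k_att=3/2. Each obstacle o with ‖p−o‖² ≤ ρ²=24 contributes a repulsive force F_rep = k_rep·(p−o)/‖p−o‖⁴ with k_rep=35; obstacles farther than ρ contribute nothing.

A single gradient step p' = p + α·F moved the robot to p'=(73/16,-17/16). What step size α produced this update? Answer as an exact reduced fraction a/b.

F_att = 3/2·(g−p) = 3/2·(-23,11) = (-34.5000,16.5000)
o1: d²=2 ≤ ρ²=24; F_rep = 35·(1,-1)/2² = (8.7500,-8.7500)
o2: d²=405 > ρ²=24 → inactive
F = F_att + ΣF_rep = (-25.7500,7.7500)
Δp = p'−p = (-6.4375,1.9375); α = Δx/Fx = (-103/16) / (-103/4) = 1/4
check: Δy/Fy = (31/16) / (31/4) = 1/4 ✓

α = 1/4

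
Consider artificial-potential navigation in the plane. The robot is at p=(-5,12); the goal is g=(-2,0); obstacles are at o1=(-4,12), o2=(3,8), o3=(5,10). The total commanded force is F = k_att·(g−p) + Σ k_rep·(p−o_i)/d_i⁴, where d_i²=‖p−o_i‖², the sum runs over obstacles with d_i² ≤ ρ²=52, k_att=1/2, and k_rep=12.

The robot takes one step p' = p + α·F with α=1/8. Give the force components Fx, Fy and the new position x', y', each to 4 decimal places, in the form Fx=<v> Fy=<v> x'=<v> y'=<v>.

F_att = 1/2·(g−p) = 1/2·(3,-12) = (1.5000,-6.0000)
o1: d²=1 ≤ ρ²=52; F_rep = 12·(-1,0)/1² = (-12.0000,0.0000)
o2: d²=80 > ρ²=52 → inactive
o3: d²=104 > ρ²=52 → inactive
F = F_att + ΣF_rep = (-10.5000,-6.0000)
p' = p + 1/8·F = (-6.3125,11.2500)

Fx=-10.5000 Fy=-6.0000 x'=-6.3125 y'=11.2500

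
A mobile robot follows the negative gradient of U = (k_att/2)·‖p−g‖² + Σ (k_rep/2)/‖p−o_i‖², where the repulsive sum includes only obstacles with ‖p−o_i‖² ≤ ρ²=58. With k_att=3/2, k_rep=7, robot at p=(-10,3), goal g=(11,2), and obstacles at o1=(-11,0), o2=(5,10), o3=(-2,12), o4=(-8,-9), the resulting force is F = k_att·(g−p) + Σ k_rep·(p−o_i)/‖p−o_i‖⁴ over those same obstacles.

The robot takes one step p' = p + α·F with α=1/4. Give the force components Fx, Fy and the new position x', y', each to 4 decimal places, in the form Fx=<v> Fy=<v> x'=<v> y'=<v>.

Fx=31.5700 Fy=-1.2900 x'=-2.1075 y'=2.6775

F_att = 3/2·(g−p) = 3/2·(21,-1) = (31.5000,-1.5000)
o1: d²=10 ≤ ρ²=58; F_rep = 7·(1,3)/10² = (0.0700,0.2100)
o2: d²=274 > ρ²=58 → inactive
o3: d²=145 > ρ²=58 → inactive
o4: d²=148 > ρ²=58 → inactive
F = F_att + ΣF_rep = (31.5700,-1.2900)
p' = p + 1/4·F = (-2.1075,2.6775)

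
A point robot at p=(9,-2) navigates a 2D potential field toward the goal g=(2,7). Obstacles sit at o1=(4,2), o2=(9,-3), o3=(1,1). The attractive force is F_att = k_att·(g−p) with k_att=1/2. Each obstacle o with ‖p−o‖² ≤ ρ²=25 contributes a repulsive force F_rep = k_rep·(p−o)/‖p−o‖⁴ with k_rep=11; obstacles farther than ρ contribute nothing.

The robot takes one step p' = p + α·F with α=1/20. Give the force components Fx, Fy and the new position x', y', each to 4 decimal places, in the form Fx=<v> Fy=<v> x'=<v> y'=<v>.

F_att = 1/2·(g−p) = 1/2·(-7,9) = (-3.5000,4.5000)
o1: d²=41 > ρ²=25 → inactive
o2: d²=1 ≤ ρ²=25; F_rep = 11·(0,1)/1² = (0.0000,11.0000)
o3: d²=73 > ρ²=25 → inactive
F = F_att + ΣF_rep = (-3.5000,15.5000)
p' = p + 1/20·F = (8.8250,-1.2250)

Fx=-3.5000 Fy=15.5000 x'=8.8250 y'=-1.2250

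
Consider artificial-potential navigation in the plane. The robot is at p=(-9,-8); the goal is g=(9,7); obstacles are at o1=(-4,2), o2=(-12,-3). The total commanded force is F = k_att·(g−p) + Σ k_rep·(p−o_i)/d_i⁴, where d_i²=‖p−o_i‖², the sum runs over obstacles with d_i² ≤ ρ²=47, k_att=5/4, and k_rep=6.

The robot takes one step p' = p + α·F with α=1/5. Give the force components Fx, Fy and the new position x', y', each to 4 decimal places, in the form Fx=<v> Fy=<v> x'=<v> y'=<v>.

Fx=22.5156 Fy=18.7240 x'=-4.4969 y'=-4.2552

F_att = 5/4·(g−p) = 5/4·(18,15) = (22.5000,18.7500)
o1: d²=125 > ρ²=47 → inactive
o2: d²=34 ≤ ρ²=47; F_rep = 6·(3,-5)/34² = (0.0156,-0.0260)
F = F_att + ΣF_rep = (22.5156,18.7240)
p' = p + 1/5·F = (-4.4969,-4.2552)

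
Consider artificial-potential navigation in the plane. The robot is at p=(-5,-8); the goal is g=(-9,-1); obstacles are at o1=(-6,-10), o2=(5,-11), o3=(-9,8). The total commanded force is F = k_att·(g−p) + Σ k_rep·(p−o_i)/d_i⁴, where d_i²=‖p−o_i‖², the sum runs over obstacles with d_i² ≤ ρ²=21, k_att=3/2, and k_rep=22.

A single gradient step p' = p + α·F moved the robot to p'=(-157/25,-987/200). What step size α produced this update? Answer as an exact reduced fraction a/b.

α = 1/4

F_att = 3/2·(g−p) = 3/2·(-4,7) = (-6.0000,10.5000)
o1: d²=5 ≤ ρ²=21; F_rep = 22·(1,2)/5² = (0.8800,1.7600)
o2: d²=109 > ρ²=21 → inactive
o3: d²=272 > ρ²=21 → inactive
F = F_att + ΣF_rep = (-5.1200,12.2600)
Δp = p'−p = (-1.2800,3.0650); α = Δx/Fx = (-32/25) / (-128/25) = 1/4
check: Δy/Fy = (613/200) / (613/50) = 1/4 ✓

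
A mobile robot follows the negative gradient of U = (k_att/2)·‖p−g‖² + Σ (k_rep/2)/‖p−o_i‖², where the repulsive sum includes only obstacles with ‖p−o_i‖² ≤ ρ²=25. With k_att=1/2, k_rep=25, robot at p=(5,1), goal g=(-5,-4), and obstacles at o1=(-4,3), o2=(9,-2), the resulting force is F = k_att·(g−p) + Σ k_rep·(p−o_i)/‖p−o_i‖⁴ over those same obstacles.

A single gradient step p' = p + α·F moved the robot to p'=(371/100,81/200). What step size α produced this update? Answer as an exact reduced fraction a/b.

α = 1/4

F_att = 1/2·(g−p) = 1/2·(-10,-5) = (-5.0000,-2.5000)
o1: d²=85 > ρ²=25 → inactive
o2: d²=25 ≤ ρ²=25; F_rep = 25·(-4,3)/25² = (-0.1600,0.1200)
F = F_att + ΣF_rep = (-5.1600,-2.3800)
Δp = p'−p = (-1.2900,-0.5950); α = Δx/Fx = (-129/100) / (-129/25) = 1/4
check: Δy/Fy = (-119/200) / (-119/50) = 1/4 ✓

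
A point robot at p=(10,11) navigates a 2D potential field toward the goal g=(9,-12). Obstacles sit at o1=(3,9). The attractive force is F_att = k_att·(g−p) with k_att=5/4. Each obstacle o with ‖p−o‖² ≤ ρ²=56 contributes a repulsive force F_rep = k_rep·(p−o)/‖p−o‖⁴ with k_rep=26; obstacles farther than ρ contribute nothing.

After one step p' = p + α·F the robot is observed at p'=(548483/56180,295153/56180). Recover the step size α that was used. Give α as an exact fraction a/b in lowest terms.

α = 1/5

F_att = 5/4·(g−p) = 5/4·(-1,-23) = (-1.2500,-28.7500)
o1: d²=53 ≤ ρ²=56; F_rep = 26·(7,2)/53² = (0.0648,0.0185)
F = F_att + ΣF_rep = (-1.1852,-28.7315)
Δp = p'−p = (-0.2370,-5.7463); α = Δx/Fx = (-13317/56180) / (-13317/11236) = 1/5
check: Δy/Fy = (-322827/56180) / (-322827/11236) = 1/5 ✓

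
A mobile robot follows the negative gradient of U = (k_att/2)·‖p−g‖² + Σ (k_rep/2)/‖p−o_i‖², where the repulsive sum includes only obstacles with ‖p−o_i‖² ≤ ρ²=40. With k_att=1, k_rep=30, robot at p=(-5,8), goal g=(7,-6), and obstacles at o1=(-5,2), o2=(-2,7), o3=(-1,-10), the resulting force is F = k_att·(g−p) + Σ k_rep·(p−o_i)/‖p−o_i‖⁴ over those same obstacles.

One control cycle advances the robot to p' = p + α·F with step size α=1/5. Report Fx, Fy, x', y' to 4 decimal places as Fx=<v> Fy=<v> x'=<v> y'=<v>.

F_att = 1·(g−p) = 1·(12,-14) = (12.0000,-14.0000)
o1: d²=36 ≤ ρ²=40; F_rep = 30·(0,6)/36² = (0.0000,0.1389)
o2: d²=10 ≤ ρ²=40; F_rep = 30·(-3,1)/10² = (-0.9000,0.3000)
o3: d²=340 > ρ²=40 → inactive
F = F_att + ΣF_rep = (11.1000,-13.5611)
p' = p + 1/5·F = (-2.7800,5.2878)

Fx=11.1000 Fy=-13.5611 x'=-2.7800 y'=5.2878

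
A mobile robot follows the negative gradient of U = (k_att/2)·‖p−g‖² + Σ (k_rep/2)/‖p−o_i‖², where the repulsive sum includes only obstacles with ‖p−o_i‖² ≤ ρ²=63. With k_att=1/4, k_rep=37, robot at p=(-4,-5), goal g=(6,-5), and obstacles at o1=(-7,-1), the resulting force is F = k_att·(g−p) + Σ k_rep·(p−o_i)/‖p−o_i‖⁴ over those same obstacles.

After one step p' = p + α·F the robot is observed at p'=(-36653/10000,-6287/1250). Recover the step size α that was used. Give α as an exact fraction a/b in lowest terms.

α = 1/8

F_att = 1/4·(g−p) = 1/4·(10,0) = (2.5000,0.0000)
o1: d²=25 ≤ ρ²=63; F_rep = 37·(3,-4)/25² = (0.1776,-0.2368)
F = F_att + ΣF_rep = (2.6776,-0.2368)
Δp = p'−p = (0.3347,-0.0296); α = Δx/Fx = (3347/10000) / (3347/1250) = 1/8
check: Δy/Fy = (-37/1250) / (-148/625) = 1/8 ✓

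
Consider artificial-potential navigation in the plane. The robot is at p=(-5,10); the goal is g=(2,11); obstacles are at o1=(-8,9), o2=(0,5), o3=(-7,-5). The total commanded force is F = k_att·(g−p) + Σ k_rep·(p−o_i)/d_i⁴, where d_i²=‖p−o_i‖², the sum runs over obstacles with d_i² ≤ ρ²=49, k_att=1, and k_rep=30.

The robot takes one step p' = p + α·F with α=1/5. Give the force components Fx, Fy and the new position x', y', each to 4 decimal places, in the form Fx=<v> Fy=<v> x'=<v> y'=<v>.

F_att = 1·(g−p) = 1·(7,1) = (7.0000,1.0000)
o1: d²=10 ≤ ρ²=49; F_rep = 30·(3,1)/10² = (0.9000,0.3000)
o2: d²=50 > ρ²=49 → inactive
o3: d²=229 > ρ²=49 → inactive
F = F_att + ΣF_rep = (7.9000,1.3000)
p' = p + 1/5·F = (-3.4200,10.2600)

Fx=7.9000 Fy=1.3000 x'=-3.4200 y'=10.2600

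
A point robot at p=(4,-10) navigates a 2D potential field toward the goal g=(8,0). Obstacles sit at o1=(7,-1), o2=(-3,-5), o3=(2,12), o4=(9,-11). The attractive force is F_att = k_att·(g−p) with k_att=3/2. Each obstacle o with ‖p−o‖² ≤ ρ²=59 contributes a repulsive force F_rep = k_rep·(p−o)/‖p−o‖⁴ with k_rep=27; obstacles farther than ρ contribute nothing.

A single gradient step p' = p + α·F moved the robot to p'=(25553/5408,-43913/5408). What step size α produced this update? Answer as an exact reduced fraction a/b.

α = 1/8

F_att = 3/2·(g−p) = 3/2·(4,10) = (6.0000,15.0000)
o1: d²=90 > ρ²=59 → inactive
o2: d²=74 > ρ²=59 → inactive
o3: d²=488 > ρ²=59 → inactive
o4: d²=26 ≤ ρ²=59; F_rep = 27·(-5,1)/26² = (-0.1997,0.0399)
F = F_att + ΣF_rep = (5.8003,15.0399)
Δp = p'−p = (0.7250,1.8800); α = Δx/Fx = (3921/5408) / (3921/676) = 1/8
check: Δy/Fy = (10167/5408) / (10167/676) = 1/8 ✓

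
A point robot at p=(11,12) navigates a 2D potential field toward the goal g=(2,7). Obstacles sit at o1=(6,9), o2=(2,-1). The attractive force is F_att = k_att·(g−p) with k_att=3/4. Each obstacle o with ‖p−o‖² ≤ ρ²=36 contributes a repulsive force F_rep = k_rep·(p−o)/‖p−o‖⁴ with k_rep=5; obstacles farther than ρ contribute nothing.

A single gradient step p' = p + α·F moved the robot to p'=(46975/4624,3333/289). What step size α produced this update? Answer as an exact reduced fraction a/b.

α = 1/8

F_att = 3/4·(g−p) = 3/4·(-9,-5) = (-6.7500,-3.7500)
o1: d²=34 ≤ ρ²=36; F_rep = 5·(5,3)/34² = (0.0216,0.0130)
o2: d²=250 > ρ²=36 → inactive
F = F_att + ΣF_rep = (-6.7284,-3.7370)
Δp = p'−p = (-0.8410,-0.4671); α = Δx/Fx = (-3889/4624) / (-3889/578) = 1/8
check: Δy/Fy = (-135/289) / (-1080/289) = 1/8 ✓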